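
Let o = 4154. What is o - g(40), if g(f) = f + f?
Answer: 4074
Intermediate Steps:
g(f) = 2*f
o - g(40) = 4154 - 2*40 = 4154 - 1*80 = 4154 - 80 = 4074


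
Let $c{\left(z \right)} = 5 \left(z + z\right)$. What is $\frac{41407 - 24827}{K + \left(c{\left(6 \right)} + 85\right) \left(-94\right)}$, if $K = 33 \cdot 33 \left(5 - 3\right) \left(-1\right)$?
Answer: $- \frac{4145}{3952} \approx -1.0488$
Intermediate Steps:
$c{\left(z \right)} = 10 z$ ($c{\left(z \right)} = 5 \cdot 2 z = 10 z$)
$K = -2178$ ($K = 1089 \cdot 2 \left(-1\right) = 1089 \left(-2\right) = -2178$)
$\frac{41407 - 24827}{K + \left(c{\left(6 \right)} + 85\right) \left(-94\right)} = \frac{41407 - 24827}{-2178 + \left(10 \cdot 6 + 85\right) \left(-94\right)} = \frac{16580}{-2178 + \left(60 + 85\right) \left(-94\right)} = \frac{16580}{-2178 + 145 \left(-94\right)} = \frac{16580}{-2178 - 13630} = \frac{16580}{-15808} = 16580 \left(- \frac{1}{15808}\right) = - \frac{4145}{3952}$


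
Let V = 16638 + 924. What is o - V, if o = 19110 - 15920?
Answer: -14372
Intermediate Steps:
o = 3190
V = 17562
o - V = 3190 - 1*17562 = 3190 - 17562 = -14372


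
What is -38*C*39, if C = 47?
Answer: -69654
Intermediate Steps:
-38*C*39 = -38*47*39 = -1786*39 = -69654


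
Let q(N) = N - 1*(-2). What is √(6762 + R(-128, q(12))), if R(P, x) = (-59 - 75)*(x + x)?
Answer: √3010 ≈ 54.863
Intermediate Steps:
q(N) = 2 + N (q(N) = N + 2 = 2 + N)
R(P, x) = -268*x
√(6762 + R(-128, q(12))) = √(6762 - 268*(2 + 12)) = √(6762 - 268*14) = √(6762 - 3752) = √3010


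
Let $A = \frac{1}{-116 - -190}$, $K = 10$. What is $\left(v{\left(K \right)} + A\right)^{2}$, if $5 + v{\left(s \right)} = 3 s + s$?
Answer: $\frac{6713281}{5476} \approx 1225.9$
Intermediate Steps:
$v{\left(s \right)} = -5 + 4 s$ ($v{\left(s \right)} = -5 + \left(3 s + s\right) = -5 + 4 s$)
$A = \frac{1}{74}$ ($A = \frac{1}{-116 + 190} = \frac{1}{74} \approx 0.013514$)
$\left(v{\left(K \right)} + A\right)^{2} = \left(\left(-5 + 4 \cdot 10\right) + \frac{1}{74}\right)^{2} = \left(\left(-5 + 40\right) + \frac{1}{74}\right)^{2} = \left(35 + \frac{1}{74}\right)^{2} = \left(\frac{2591}{74}\right)^{2} = \frac{6713281}{5476}$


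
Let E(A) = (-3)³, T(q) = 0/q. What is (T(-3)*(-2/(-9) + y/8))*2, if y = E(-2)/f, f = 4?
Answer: 0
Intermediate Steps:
T(q) = 0
E(A) = -27
y = -27/4 ≈ -6.7500
(T(-3)*(-2/(-9) + y/8))*2 = (0*(-2/(-9) - 27/4/8))*2 = (0*(-2*(-⅑) - 27/4*⅛))*2 = (0*(2/9 - 27/32))*2 = (0*(-179/288))*2 = 0*2 = 0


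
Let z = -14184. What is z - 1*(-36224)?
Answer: 22040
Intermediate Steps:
z - 1*(-36224) = -14184 - 1*(-36224) = -14184 + 36224 = 22040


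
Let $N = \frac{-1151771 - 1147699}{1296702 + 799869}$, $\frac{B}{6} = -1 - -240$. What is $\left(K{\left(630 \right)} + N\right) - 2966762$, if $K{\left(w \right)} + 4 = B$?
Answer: $- \frac{2072343792014}{698857} \approx -2.9653 \cdot 10^{6}$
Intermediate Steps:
$B = 1434$ ($B = 6 \left(-1 - -240\right) = 6 \left(-1 + 240\right) = 6 \cdot 239 = 1434$)
$K{\left(w \right)} = 1430$ ($K{\left(w \right)} = -4 + 1434 = 1430$)
$N = - \frac{766490}{698857}$ ($N = - \frac{2299470}{2096571} = \left(-2299470\right) \frac{1}{2096571} = - \frac{766490}{698857} \approx -1.0968$)
$\left(K{\left(630 \right)} + N\right) - 2966762 = \left(1430 - \frac{766490}{698857}\right) - 2966762 = \frac{998599020}{698857} - 2966762 = - \frac{2072343792014}{698857}$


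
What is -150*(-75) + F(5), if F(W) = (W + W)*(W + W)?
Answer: 11350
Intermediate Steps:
F(W) = 4*W² (F(W) = (2*W)*(2*W) = 4*W²)
-150*(-75) + F(5) = -150*(-75) + 4*5² = 11250 + 4*25 = 11250 + 100 = 11350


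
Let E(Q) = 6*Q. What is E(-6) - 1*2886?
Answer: -2922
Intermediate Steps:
E(-6) - 1*2886 = 6*(-6) - 1*2886 = -36 - 2886 = -2922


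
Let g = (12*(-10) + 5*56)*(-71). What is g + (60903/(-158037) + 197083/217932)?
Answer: -1077783789655/94879668 ≈ -11359.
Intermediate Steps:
g = -11360 (g = (-120 + 280)*(-71) = 160*(-71) = -11360)
g + (60903/(-158037) + 197083/217932) = -11360 + (60903/(-158037) + 197083/217932) = -11360 + (60903*(-1/158037) + 197083*(1/217932)) = -11360 + (-20301/52679 + 197083/217932) = -11360 + 49238825/94879668 = -1077783789655/94879668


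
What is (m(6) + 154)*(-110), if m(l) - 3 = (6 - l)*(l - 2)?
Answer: -17270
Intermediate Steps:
m(l) = 3 + (-2 + l)*(6 - l) (m(l) = 3 + (6 - l)*(l - 2) = 3 + (6 - l)*(-2 + l) = 3 + (-2 + l)*(6 - l))
(m(6) + 154)*(-110) = ((-9 - 1*6² + 8*6) + 154)*(-110) = ((-9 - 1*36 + 48) + 154)*(-110) = ((-9 - 36 + 48) + 154)*(-110) = (3 + 154)*(-110) = 157*(-110) = -17270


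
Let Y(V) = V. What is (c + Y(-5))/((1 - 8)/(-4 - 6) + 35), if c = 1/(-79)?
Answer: -1320/9401 ≈ -0.14041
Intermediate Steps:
c = -1/79 ≈ -0.012658
(c + Y(-5))/((1 - 8)/(-4 - 6) + 35) = (-1/79 - 5)/((1 - 8)/(-4 - 6) + 35) = -396/(79*(-7/(-10) + 35)) = -396/(79*(-7*(-⅒) + 35)) = -396/(79*(7/10 + 35)) = -396/(79*357/10) = -396/79*10/357 = -1320/9401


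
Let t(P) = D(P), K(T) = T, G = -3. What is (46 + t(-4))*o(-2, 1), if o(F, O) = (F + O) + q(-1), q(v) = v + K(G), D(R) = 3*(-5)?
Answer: -155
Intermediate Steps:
D(R) = -15
q(v) = -3 + v (q(v) = v - 3 = -3 + v)
t(P) = -15
o(F, O) = -4 + F + O (o(F, O) = (F + O) + (-3 - 1) = (F + O) - 4 = -4 + F + O)
(46 + t(-4))*o(-2, 1) = (46 - 15)*(-4 - 2 + 1) = 31*(-5) = -155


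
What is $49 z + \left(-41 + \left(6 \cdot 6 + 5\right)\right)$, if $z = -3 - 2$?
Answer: $-245$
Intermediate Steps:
$z = -5$ ($z = -3 - 2 = -5$)
$49 z + \left(-41 + \left(6 \cdot 6 + 5\right)\right) = 49 \left(-5\right) + \left(-41 + \left(6 \cdot 6 + 5\right)\right) = -245 + \left(-41 + \left(36 + 5\right)\right) = -245 + \left(-41 + 41\right) = -245 + 0 = -245$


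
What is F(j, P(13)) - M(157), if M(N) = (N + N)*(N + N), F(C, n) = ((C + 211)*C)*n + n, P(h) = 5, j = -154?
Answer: -142481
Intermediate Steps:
F(C, n) = n + C*n*(211 + C) (F(C, n) = ((211 + C)*C)*n + n = (C*(211 + C))*n + n = C*n*(211 + C) + n = n + C*n*(211 + C))
M(N) = 4*N² (M(N) = (2*N)*(2*N) = 4*N²)
F(j, P(13)) - M(157) = 5*(1 + (-154)² + 211*(-154)) - 4*157² = 5*(1 + 23716 - 32494) - 4*24649 = 5*(-8777) - 1*98596 = -43885 - 98596 = -142481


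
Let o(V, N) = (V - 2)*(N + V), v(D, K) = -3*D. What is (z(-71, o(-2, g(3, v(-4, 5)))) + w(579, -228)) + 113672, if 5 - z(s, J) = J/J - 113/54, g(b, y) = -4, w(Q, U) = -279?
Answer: 6123551/54 ≈ 1.1340e+5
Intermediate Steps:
o(V, N) = (-2 + V)*(N + V)
z(s, J) = 329/54 (z(s, J) = 5 - (J/J - 113/54) = 5 - (1 - 113*1/54) = 5 - (1 - 113/54) = 5 - 1*(-59/54) = 5 + 59/54 = 329/54)
(z(-71, o(-2, g(3, v(-4, 5)))) + w(579, -228)) + 113672 = (329/54 - 279) + 113672 = -14737/54 + 113672 = 6123551/54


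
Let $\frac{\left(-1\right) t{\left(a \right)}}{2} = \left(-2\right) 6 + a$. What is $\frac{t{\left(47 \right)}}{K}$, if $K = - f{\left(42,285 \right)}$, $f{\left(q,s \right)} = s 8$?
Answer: $\frac{7}{228} \approx 0.030702$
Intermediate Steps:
$f{\left(q,s \right)} = 8 s$
$t{\left(a \right)} = 24 - 2 a$ ($t{\left(a \right)} = - 2 \left(\left(-2\right) 6 + a\right) = - 2 \left(-12 + a\right) = 24 - 2 a$)
$K = -2280$ ($K = - 8 \cdot 285 = \left(-1\right) 2280 = -2280$)
$\frac{t{\left(47 \right)}}{K} = \frac{24 - 94}{-2280} = \left(24 - 94\right) \left(- \frac{1}{2280}\right) = \left(-70\right) \left(- \frac{1}{2280}\right) = \frac{7}{228}$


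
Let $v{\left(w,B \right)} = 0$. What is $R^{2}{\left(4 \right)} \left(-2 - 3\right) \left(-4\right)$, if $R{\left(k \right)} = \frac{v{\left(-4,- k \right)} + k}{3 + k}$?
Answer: $\frac{320}{49} \approx 6.5306$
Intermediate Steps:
$R{\left(k \right)} = \frac{k}{3 + k}$ ($R{\left(k \right)} = \frac{0 + k}{3 + k} = \frac{k}{3 + k}$)
$R^{2}{\left(4 \right)} \left(-2 - 3\right) \left(-4\right) = \left(\frac{4}{3 + 4}\right)^{2} \left(-2 - 3\right) \left(-4\right) = \left(\frac{4}{7}\right)^{2} \left(\left(-5\right) \left(-4\right)\right) = \left(4 \cdot \frac{1}{7}\right)^{2} \cdot 20 = \left(\frac{4}{7}\right)^{2} \cdot 20 = \frac{16}{49} \cdot 20 = \frac{320}{49}$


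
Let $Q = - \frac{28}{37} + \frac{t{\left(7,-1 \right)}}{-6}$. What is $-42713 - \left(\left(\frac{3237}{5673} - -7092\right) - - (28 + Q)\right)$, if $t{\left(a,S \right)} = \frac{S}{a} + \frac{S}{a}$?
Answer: $- \frac{73219772173}{1469307} \approx -49833.0$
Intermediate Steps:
$t{\left(a,S \right)} = \frac{2 S}{a}$
$Q = - \frac{551}{777}$ ($Q = - \frac{28}{37} + \frac{2 \left(-1\right) \frac{1}{7}}{-6} = \left(-28\right) \frac{1}{37} + 2 \left(-1\right) \frac{1}{7} \left(- \frac{1}{6}\right) = - \frac{28}{37} - - \frac{1}{21} = - \frac{28}{37} + \frac{1}{21} = - \frac{551}{777} \approx -0.70914$)
$-42713 - \left(\left(\frac{3237}{5673} - -7092\right) - - (28 + Q)\right) = -42713 - \left(\left(\frac{3237}{5673} - -7092\right) - - (28 - \frac{551}{777})\right) = -42713 - \left(\left(3237 \cdot \frac{1}{5673} + 7092\right) - \left(-1\right) \frac{21205}{777}\right) = -42713 - \left(\left(\frac{1079}{1891} + 7092\right) - - \frac{21205}{777}\right) = -42713 - \left(\frac{13412051}{1891} + \frac{21205}{777}\right) = -42713 - \frac{10461262282}{1469307} = - \frac{73219772173}{1469307}$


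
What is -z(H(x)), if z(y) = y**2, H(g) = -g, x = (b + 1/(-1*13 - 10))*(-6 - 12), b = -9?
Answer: -14017536/529 ≈ -26498.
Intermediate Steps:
x = 3744/23 (x = (-9 + 1/(-1*13 - 10))*(-6 - 12) = (-9 + 1/(-13 - 10))*(-18) = (-9 + 1/(-23))*(-18) = (-9 - 1/23)*(-18) = -208/23*(-18) = 3744/23 ≈ 162.78)
-z(H(x)) = -(-1*3744/23)**2 = -(-3744/23)**2 = -1*14017536/529 = -14017536/529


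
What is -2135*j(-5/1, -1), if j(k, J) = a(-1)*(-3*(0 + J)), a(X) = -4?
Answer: 25620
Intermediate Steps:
j(k, J) = 12*J (j(k, J) = -(-12)*(0 + J) = -(-12)*J = 12*J)
-2135*j(-5/1, -1) = -25620*(-1) = -2135*(-12) = 25620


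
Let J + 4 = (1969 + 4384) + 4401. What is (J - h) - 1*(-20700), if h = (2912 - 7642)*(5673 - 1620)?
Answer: 19202140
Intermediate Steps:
J = 10750 (J = -4 + ((1969 + 4384) + 4401) = -4 + (6353 + 4401) = -4 + 10754 = 10750)
h = -19170690 (h = -4730*4053 = -19170690)
(J - h) - 1*(-20700) = (10750 - 1*(-19170690)) - 1*(-20700) = (10750 + 19170690) + 20700 = 19181440 + 20700 = 19202140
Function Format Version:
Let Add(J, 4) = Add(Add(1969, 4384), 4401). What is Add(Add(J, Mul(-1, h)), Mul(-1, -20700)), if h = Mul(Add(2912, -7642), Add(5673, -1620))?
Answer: 19202140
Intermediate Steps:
J = 10750 (J = Add(-4, Add(Add(1969, 4384), 4401)) = Add(-4, Add(6353, 4401)) = Add(-4, 10754) = 10750)
h = -19170690 (h = Mul(-4730, 4053) = -19170690)
Add(Add(J, Mul(-1, h)), Mul(-1, -20700)) = Add(Add(10750, Mul(-1, -19170690)), Mul(-1, -20700)) = Add(Add(10750, 19170690), 20700) = Add(19181440, 20700) = 19202140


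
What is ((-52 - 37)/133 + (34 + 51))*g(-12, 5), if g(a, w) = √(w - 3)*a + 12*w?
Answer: 672960/133 - 134592*√2/133 ≈ 3628.7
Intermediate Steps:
g(a, w) = 12*w + a*√(-3 + w) (g(a, w) = √(-3 + w)*a + 12*w = a*√(-3 + w) + 12*w = 12*w + a*√(-3 + w))
((-52 - 37)/133 + (34 + 51))*g(-12, 5) = ((-52 - 37)/133 + (34 + 51))*(12*5 - 12*√(-3 + 5)) = (-89*1/133 + 85)*(60 - 12*√2) = (-89/133 + 85)*(60 - 12*√2) = 11216*(60 - 12*√2)/133 = 672960/133 - 134592*√2/133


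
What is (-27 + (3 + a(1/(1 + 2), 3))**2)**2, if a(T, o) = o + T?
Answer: 13924/81 ≈ 171.90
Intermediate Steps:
a(T, o) = T + o
(-27 + (3 + a(1/(1 + 2), 3))**2)**2 = (-27 + (3 + (1/(1 + 2) + 3))**2)**2 = (-27 + (3 + (1/3 + 3))**2)**2 = (-27 + (3 + 10/3)**2)**2 = (-27 + (19/3)**2)**2 = (-27 + 361/9)**2 = (118/9)**2 = 13924/81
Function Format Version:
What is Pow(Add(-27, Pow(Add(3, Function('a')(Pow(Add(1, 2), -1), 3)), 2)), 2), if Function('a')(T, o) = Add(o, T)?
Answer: Rational(13924, 81) ≈ 171.90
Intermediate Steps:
Function('a')(T, o) = Add(T, o)
Pow(Add(-27, Pow(Add(3, Function('a')(Pow(Add(1, 2), -1), 3)), 2)), 2) = Pow(Add(-27, Pow(Add(3, Add(Pow(Add(1, 2), -1), 3)), 2)), 2) = Pow(Add(-27, Pow(Add(3, Add(Pow(3, -1), 3)), 2)), 2) = Pow(Add(-27, Pow(Add(3, Add(Rational(1, 3), 3)), 2)), 2) = Pow(Add(-27, Pow(Add(3, Rational(10, 3)), 2)), 2) = Pow(Add(-27, Pow(Rational(19, 3), 2)), 2) = Pow(Add(-27, Rational(361, 9)), 2) = Pow(Rational(118, 9), 2) = Rational(13924, 81)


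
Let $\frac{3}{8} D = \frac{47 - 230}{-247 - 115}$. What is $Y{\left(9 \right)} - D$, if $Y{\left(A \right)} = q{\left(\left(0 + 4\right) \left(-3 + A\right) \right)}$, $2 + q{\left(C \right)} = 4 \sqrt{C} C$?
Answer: $- \frac{606}{181} + 192 \sqrt{6} \approx 466.95$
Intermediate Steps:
$D = \frac{244}{181}$ ($D = \frac{8 \frac{47 - 230}{-247 - 115}}{3} = \frac{8 \left(- \frac{183}{-362}\right)}{3} = \frac{8 \left(\left(-183\right) \left(- \frac{1}{362}\right)\right)}{3} = \frac{8}{3} \cdot \frac{183}{362} = \frac{244}{181} \approx 1.3481$)
$q{\left(C \right)} = -2 + 4 C^{\frac{3}{2}}$ ($q{\left(C \right)} = -2 + 4 \sqrt{C} C = -2 + 4 C^{\frac{3}{2}}$)
$Y{\left(A \right)} = -2 + 4 \left(-12 + 4 A\right)^{\frac{3}{2}}$ ($Y{\left(A \right)} = -2 + 4 \left(\left(0 + 4\right) \left(-3 + A\right)\right)^{\frac{3}{2}} = -2 + 4 \left(4 \left(-3 + A\right)\right)^{\frac{3}{2}} = -2 + 4 \left(-12 + 4 A\right)^{\frac{3}{2}}$)
$Y{\left(9 \right)} - D = \left(-2 + 32 \left(-3 + 9\right)^{\frac{3}{2}}\right) - \frac{244}{181} = \left(-2 + 32 \cdot 6^{\frac{3}{2}}\right) - \frac{244}{181} = \left(-2 + 32 \cdot 6 \sqrt{6}\right) - \frac{244}{181} = \left(-2 + 192 \sqrt{6}\right) - \frac{244}{181} = - \frac{606}{181} + 192 \sqrt{6}$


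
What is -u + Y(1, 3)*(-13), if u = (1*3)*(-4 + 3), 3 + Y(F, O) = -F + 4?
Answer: 3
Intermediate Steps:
Y(F, O) = 1 - F (Y(F, O) = -3 + (-F + 4) = -3 + (4 - F) = 1 - F)
u = -3 (u = 3*(-1) = -3)
-u + Y(1, 3)*(-13) = -1*(-3) + (1 - 1*1)*(-13) = 3 + (1 - 1)*(-13) = 3 + 0*(-13) = 3 + 0 = 3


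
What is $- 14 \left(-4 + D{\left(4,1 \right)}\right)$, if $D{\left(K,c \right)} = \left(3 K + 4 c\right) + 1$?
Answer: $-182$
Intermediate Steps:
$D{\left(K,c \right)} = 1 + 3 K + 4 c$
$- 14 \left(-4 + D{\left(4,1 \right)}\right) = - 14 \left(-4 + \left(1 + 3 \cdot 4 + 4 \cdot 1\right)\right) = - 14 \left(-4 + \left(1 + 12 + 4\right)\right) = - 14 \left(-4 + 17\right) = \left(-14\right) 13 = -182$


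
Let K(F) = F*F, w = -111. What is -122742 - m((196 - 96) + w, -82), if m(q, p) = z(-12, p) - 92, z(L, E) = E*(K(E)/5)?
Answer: -61882/5 ≈ -12376.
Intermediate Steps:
K(F) = F²
z(L, E) = E³/5 (z(L, E) = E*(E²/5) = E³/5)
m(q, p) = -92 + p³/5 (m(q, p) = p³/5 - 92 = -92 + p³/5)
-122742 - m((196 - 96) + w, -82) = -122742 - (-92 + (⅕)*(-82)³) = -122742 - (-92 + (⅕)*(-551368)) = -122742 - (-92 - 551368/5) = -122742 - 1*(-551828/5) = -122742 + 551828/5 = -61882/5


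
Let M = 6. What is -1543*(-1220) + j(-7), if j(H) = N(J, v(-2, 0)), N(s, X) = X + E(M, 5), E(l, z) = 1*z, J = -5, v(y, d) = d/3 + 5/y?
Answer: 3764925/2 ≈ 1.8825e+6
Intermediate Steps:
v(y, d) = 5/y + d/3 (v(y, d) = d*(1/3) + 5/y = d/3 + 5/y = 5/y + d/3)
E(l, z) = z
N(s, X) = 5 + X (N(s, X) = X + 5 = 5 + X)
j(H) = 5/2 (j(H) = 5 + (5/(-2) + (1/3)*0) = 5 + (5*(-1/2) + 0) = 5 + (-5/2 + 0) = 5 - 5/2 = 5/2)
-1543*(-1220) + j(-7) = -1543*(-1220) + 5/2 = 1882460 + 5/2 = 3764925/2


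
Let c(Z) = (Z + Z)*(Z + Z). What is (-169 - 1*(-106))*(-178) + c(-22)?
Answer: 13150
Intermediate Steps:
c(Z) = 4*Z**2 (c(Z) = (2*Z)*(2*Z) = 4*Z**2)
(-169 - 1*(-106))*(-178) + c(-22) = (-169 - 1*(-106))*(-178) + 4*(-22)**2 = (-169 + 106)*(-178) + 4*484 = -63*(-178) + 1936 = 11214 + 1936 = 13150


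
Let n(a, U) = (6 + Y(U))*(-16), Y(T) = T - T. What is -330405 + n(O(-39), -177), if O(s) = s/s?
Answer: -330501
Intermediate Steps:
O(s) = 1
Y(T) = 0
n(a, U) = -96 (n(a, U) = (6 + 0)*(-16) = 6*(-16) = -96)
-330405 + n(O(-39), -177) = -330405 - 96 = -330501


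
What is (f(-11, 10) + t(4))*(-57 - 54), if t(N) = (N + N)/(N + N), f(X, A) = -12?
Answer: 1221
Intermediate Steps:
t(N) = 1 (t(N) = (2*N)/((2*N)) = (2*N)*(1/(2*N)) = 1)
(f(-11, 10) + t(4))*(-57 - 54) = (-12 + 1)*(-57 - 54) = -11*(-111) = 1221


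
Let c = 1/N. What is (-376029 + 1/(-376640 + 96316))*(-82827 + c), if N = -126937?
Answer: 277065079248467656825/8895871897 ≈ 3.1145e+10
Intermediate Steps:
c = -1/126937 (c = 1/(-126937) = -1/126937 ≈ -7.8779e-6)
(-376029 + 1/(-376640 + 96316))*(-82827 + c) = (-376029 + 1/(-376640 + 96316))*(-82827 - 1/126937) = (-376029 + 1/(-280324))*(-10513810900/126937) = (-376029 - 1/280324)*(-10513810900/126937) = -105409953397/280324*(-10513810900/126937) = 277065079248467656825/8895871897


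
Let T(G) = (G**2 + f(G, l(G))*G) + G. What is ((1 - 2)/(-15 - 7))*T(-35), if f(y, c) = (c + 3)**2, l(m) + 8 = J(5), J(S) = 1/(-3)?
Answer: 875/99 ≈ 8.8384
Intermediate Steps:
J(S) = -1/3
l(m) = -25/3 (l(m) = -8 - 1/3 = -25/3)
f(y, c) = (3 + c)**2
T(G) = G**2 + 265*G/9 (T(G) = (G**2 + (3 - 25/3)**2*G) + G = (G**2 + (-16/3)**2*G) + G = (G**2 + 256*G/9) + G = G**2 + 265*G/9)
((1 - 2)/(-15 - 7))*T(-35) = ((1 - 2)/(-15 - 7))*((1/9)*(-35)*(265 + 9*(-35))) = (-1/(-22))*((1/9)*(-35)*(265 - 315)) = (-1*(-1/22))*((1/9)*(-35)*(-50)) = (1/22)*(1750/9) = 875/99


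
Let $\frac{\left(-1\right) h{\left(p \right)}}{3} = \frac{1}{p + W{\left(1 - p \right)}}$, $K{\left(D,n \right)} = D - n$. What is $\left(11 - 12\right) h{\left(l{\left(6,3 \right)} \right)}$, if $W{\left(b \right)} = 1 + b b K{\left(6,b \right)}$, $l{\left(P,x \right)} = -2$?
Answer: $\frac{3}{26} \approx 0.11538$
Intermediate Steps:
$W{\left(b \right)} = 1 + b^{2} \left(6 - b\right)$ ($W{\left(b \right)} = 1 + b b \left(6 - b\right) = 1 + b^{2} \left(6 - b\right)$)
$h{\left(p \right)} = - \frac{3}{1 + p + \left(1 - p\right)^{2} \left(5 + p\right)}$ ($h{\left(p \right)} = - \frac{3}{p + \left(1 + \left(1 - p\right)^{2} \left(6 - \left(1 - p\right)\right)\right)} = - \frac{3}{p + \left(1 + \left(1 - p\right)^{2} \left(6 + \left(-1 + p\right)\right)\right)} = - \frac{3}{p + \left(1 + \left(1 - p\right)^{2} \left(5 + p\right)\right)} = - \frac{3}{1 + p + \left(1 - p\right)^{2} \left(5 + p\right)}$)
$\left(11 - 12\right) h{\left(l{\left(6,3 \right)} \right)} = \left(11 - 12\right) \left(- \frac{3}{1 - 2 + \left(-1 - 2\right)^{2} \left(5 - 2\right)}\right) = - \frac{-3}{1 - 2 + \left(-3\right)^{2} \cdot 3} = - \frac{-3}{1 - 2 + 9 \cdot 3} = - \frac{-3}{1 - 2 + 27} = - \frac{-3}{26} = \left(-1\right) \left(- \frac{3}{26}\right) = \frac{3}{26}$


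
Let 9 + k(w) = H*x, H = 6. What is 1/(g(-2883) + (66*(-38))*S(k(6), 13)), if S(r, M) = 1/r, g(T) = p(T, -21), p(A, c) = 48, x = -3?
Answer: 9/1268 ≈ 0.0070978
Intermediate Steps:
g(T) = 48
k(w) = -27 (k(w) = -9 + 6*(-3) = -9 - 18 = -27)
1/(g(-2883) + (66*(-38))*S(k(6), 13)) = 1/(48 + (66*(-38))/(-27)) = 1/(48 - 2508*(-1/27)) = 1/(48 + 836/9) = 1/(1268/9) = 9/1268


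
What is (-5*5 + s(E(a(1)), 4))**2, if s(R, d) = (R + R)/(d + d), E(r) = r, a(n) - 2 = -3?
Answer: 10201/16 ≈ 637.56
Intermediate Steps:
a(n) = -1 (a(n) = 2 - 3 = -1)
s(R, d) = R/d (s(R, d) = (2*R)/((2*d)) = (2*R)*(1/(2*d)) = R/d)
(-5*5 + s(E(a(1)), 4))**2 = (-5*5 - 1/4)**2 = (-25 - 1*1/4)**2 = (-25 - 1/4)**2 = (-101/4)**2 = 10201/16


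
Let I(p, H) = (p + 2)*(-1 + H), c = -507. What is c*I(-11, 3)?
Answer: 9126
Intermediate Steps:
I(p, H) = (-1 + H)*(2 + p) (I(p, H) = (2 + p)*(-1 + H) = (-1 + H)*(2 + p))
c*I(-11, 3) = -507*(-2 - 1*(-11) + 2*3 + 3*(-11)) = -507*(-2 + 11 + 6 - 33) = -507*(-18) = 9126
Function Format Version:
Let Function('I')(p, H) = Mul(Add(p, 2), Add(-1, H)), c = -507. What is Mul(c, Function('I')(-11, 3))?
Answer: 9126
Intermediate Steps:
Function('I')(p, H) = Mul(Add(-1, H), Add(2, p)) (Function('I')(p, H) = Mul(Add(2, p), Add(-1, H)) = Mul(Add(-1, H), Add(2, p)))
Mul(c, Function('I')(-11, 3)) = Mul(-507, Add(-2, Mul(-1, -11), Mul(2, 3), Mul(3, -11))) = Mul(-507, Add(-2, 11, 6, -33)) = Mul(-507, -18) = 9126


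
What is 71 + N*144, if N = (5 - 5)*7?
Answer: 71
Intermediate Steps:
N = 0 (N = 0*7 = 0)
71 + N*144 = 71 + 0*144 = 71 + 0 = 71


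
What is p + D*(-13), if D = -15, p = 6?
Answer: 201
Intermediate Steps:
p + D*(-13) = 6 - 15*(-13) = 6 + 195 = 201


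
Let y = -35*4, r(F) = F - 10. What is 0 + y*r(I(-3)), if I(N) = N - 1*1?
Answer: 1960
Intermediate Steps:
I(N) = -1 + N (I(N) = N - 1 = -1 + N)
r(F) = -10 + F
y = -140
0 + y*r(I(-3)) = 0 - 140*(-10 + (-1 - 3)) = 0 - 140*(-10 - 4) = 0 - 140*(-14) = 0 + 1960 = 1960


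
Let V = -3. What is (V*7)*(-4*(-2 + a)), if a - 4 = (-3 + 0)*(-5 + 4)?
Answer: 420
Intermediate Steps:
a = 7 (a = 4 + (-3 + 0)*(-5 + 4) = 4 - 3*(-1) = 4 + 3 = 7)
(V*7)*(-4*(-2 + a)) = (-3*7)*(-4*(-2 + 7)) = -(-84)*5 = -21*(-20) = 420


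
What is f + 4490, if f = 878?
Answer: 5368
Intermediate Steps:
f + 4490 = 878 + 4490 = 5368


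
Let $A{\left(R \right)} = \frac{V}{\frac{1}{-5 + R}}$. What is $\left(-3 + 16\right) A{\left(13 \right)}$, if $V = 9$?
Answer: $936$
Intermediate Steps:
$A{\left(R \right)} = -45 + 9 R$ ($A{\left(R \right)} = \frac{9}{\frac{1}{-5 + R}} = 9 \left(-5 + R\right) = -45 + 9 R$)
$\left(-3 + 16\right) A{\left(13 \right)} = \left(-3 + 16\right) \left(-45 + 9 \cdot 13\right) = 13 \left(-45 + 117\right) = 13 \cdot 72 = 936$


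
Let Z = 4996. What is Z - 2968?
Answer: 2028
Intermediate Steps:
Z - 2968 = 4996 - 2968 = 2028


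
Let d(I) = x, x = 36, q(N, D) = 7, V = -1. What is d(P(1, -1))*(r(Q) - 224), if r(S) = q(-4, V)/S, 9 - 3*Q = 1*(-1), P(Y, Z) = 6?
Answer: -39942/5 ≈ -7988.4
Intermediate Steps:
Q = 10/3 (Q = 3 - (-1)/3 = 3 - ⅓*(-1) = 3 + ⅓ = 10/3 ≈ 3.3333)
d(I) = 36
r(S) = 7/S
d(P(1, -1))*(r(Q) - 224) = 36*(7/(10/3) - 224) = 36*(7*(3/10) - 224) = 36*(21/10 - 224) = 36*(-2219/10) = -39942/5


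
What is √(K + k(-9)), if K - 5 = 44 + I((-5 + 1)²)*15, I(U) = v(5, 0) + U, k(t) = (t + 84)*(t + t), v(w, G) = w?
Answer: I*√986 ≈ 31.401*I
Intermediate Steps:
k(t) = 2*t*(84 + t) (k(t) = (84 + t)*(2*t) = 2*t*(84 + t))
I(U) = 5 + U
K = 364 (K = 5 + (44 + (5 + (-5 + 1)²)*15) = 5 + (44 + (5 + (-4)²)*15) = 5 + (44 + (5 + 16)*15) = 5 + (44 + 21*15) = 5 + (44 + 315) = 5 + 359 = 364)
√(K + k(-9)) = √(364 + 2*(-9)*(84 - 9)) = √(364 + 2*(-9)*75) = √(364 - 1350) = √(-986) = I*√986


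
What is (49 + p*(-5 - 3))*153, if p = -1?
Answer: 8721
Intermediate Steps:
(49 + p*(-5 - 3))*153 = (49 - (-5 - 3))*153 = (49 - 1*(-8))*153 = (49 + 8)*153 = 57*153 = 8721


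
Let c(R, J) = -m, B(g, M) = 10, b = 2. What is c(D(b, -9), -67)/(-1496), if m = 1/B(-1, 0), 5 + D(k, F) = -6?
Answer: 1/14960 ≈ 6.6845e-5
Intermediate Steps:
D(k, F) = -11 (D(k, F) = -5 - 6 = -11)
m = 1/10 ≈ 0.10000
c(R, J) = -1/10 (c(R, J) = -1*1/10 = -1/10)
c(D(b, -9), -67)/(-1496) = -1/10/(-1496) = -1/10*(-1/1496) = 1/14960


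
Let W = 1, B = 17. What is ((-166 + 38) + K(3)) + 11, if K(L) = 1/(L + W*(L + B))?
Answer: -2690/23 ≈ -116.96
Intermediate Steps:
K(L) = 1/(17 + 2*L) (K(L) = 1/(L + 1*(L + 17)) = 1/(L + 1*(17 + L)) = 1/(L + (17 + L)) = 1/(17 + 2*L))
((-166 + 38) + K(3)) + 11 = ((-166 + 38) + 1/(17 + 2*3)) + 11 = (-128 + 1/(17 + 6)) + 11 = (-128 + 1/23) + 11 = -2943/23 + 11 = -2690/23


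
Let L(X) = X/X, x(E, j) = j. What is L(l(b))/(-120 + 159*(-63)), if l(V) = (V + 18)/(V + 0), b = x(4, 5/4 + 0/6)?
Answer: -1/10137 ≈ -9.8648e-5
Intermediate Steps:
b = 5/4 (b = 5/4 + 0/6 = 5*(¼) + 0*(⅙) = 5/4 + 0 = 5/4 ≈ 1.2500)
l(V) = (18 + V)/V
L(X) = 1
L(l(b))/(-120 + 159*(-63)) = 1/(-120 + 159*(-63)) = 1/(-120 - 10017) = 1/(-10137) = 1*(-1/10137) = -1/10137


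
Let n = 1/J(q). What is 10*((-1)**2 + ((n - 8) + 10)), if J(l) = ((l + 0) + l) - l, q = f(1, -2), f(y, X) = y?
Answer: 40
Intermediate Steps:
q = 1
J(l) = l (J(l) = (l + l) - l = 2*l - l = l)
n = 1 (n = 1/1 = 1)
10*((-1)**2 + ((n - 8) + 10)) = 10*((-1)**2 + ((1 - 8) + 10)) = 10*(1 + (-7 + 10)) = 10*(1 + 3) = 10*4 = 40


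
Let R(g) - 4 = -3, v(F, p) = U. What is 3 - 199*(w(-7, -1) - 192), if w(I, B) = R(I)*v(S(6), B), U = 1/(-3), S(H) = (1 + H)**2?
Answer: 114832/3 ≈ 38277.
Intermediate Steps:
U = -1/3 ≈ -0.33333
v(F, p) = -1/3
R(g) = 1 (R(g) = 4 - 3 = 1)
w(I, B) = -1/3 (w(I, B) = 1*(-1/3) = -1/3)
3 - 199*(w(-7, -1) - 192) = 3 - 199*(-1/3 - 192) = 3 - 199*(-577/3) = 3 + 114823/3 = 114832/3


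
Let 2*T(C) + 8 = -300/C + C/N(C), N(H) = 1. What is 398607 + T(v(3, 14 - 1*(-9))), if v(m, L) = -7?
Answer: 5580693/14 ≈ 3.9862e+5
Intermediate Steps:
T(C) = -4 + C/2 - 150/C (T(C) = -4 + (-300/C + C/1)/2 = -4 + (-300/C + C*1)/2 = -4 + (-300/C + C)/2 = -4 + (C - 300/C)/2 = -4 + (C/2 - 150/C) = -4 + C/2 - 150/C)
398607 + T(v(3, 14 - 1*(-9))) = 398607 + (-4 + (½)*(-7) - 150/(-7)) = 398607 + (-4 - 7/2 - 150*(-⅐)) = 398607 + (-4 - 7/2 + 150/7) = 398607 + 195/14 = 5580693/14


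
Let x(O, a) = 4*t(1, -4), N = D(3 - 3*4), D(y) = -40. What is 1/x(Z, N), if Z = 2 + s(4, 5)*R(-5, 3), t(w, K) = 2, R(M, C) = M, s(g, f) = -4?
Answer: 1/8 ≈ 0.12500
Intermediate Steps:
Z = 22 (Z = 2 - 4*(-5) = 2 + 20 = 22)
N = -40
x(O, a) = 8 (x(O, a) = 4*2 = 8)
1/x(Z, N) = 1/8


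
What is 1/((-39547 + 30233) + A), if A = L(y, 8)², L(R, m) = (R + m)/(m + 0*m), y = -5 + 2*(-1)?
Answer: -64/596095 ≈ -0.00010737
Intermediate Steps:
y = -7 (y = -5 - 2 = -7)
L(R, m) = (R + m)/m (L(R, m) = (R + m)/(m + 0) = (R + m)/m)
A = 1/64 (A = ((-7 + 8)/8)² = ((⅛)*1)² = (⅛)² = 1/64 ≈ 0.015625)
1/((-39547 + 30233) + A) = 1/((-39547 + 30233) + 1/64) = 1/(-9314 + 1/64) = 1/(-596095/64) = -64/596095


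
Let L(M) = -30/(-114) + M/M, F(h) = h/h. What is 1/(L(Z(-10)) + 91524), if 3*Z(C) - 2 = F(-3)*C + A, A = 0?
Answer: 19/1738980 ≈ 1.0926e-5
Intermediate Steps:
F(h) = 1
Z(C) = ⅔ + C/3 (Z(C) = ⅔ + (1*C + 0)/3 = ⅔ + (C + 0)/3 = ⅔ + C/3)
L(M) = 24/19 (L(M) = -30*(-1/114) + 1 = 5/19 + 1 = 24/19)
1/(L(Z(-10)) + 91524) = 1/(24/19 + 91524) = 1/(1738980/19) = 19/1738980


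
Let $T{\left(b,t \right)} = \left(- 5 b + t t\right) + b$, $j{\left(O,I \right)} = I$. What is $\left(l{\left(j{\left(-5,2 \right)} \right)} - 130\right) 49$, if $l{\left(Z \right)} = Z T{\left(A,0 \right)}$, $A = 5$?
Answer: $-8330$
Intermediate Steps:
$T{\left(b,t \right)} = t^{2} - 4 b$ ($T{\left(b,t \right)} = \left(- 5 b + t^{2}\right) + b = \left(t^{2} - 5 b\right) + b = t^{2} - 4 b$)
$l{\left(Z \right)} = - 20 Z$ ($l{\left(Z \right)} = Z \left(0^{2} - 20\right) = Z \left(0 - 20\right) = Z \left(-20\right) = - 20 Z$)
$\left(l{\left(j{\left(-5,2 \right)} \right)} - 130\right) 49 = \left(\left(-20\right) 2 - 130\right) 49 = \left(-40 - 130\right) 49 = \left(-170\right) 49 = -8330$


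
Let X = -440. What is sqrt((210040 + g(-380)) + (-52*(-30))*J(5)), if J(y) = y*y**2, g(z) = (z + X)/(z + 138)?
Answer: 5*sqrt(1960410)/11 ≈ 636.43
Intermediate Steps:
g(z) = (-440 + z)/(138 + z) (g(z) = (z - 440)/(z + 138) = (-440 + z)/(138 + z))
J(y) = y**3
sqrt((210040 + g(-380)) + (-52*(-30))*J(5)) = sqrt((210040 + (-440 - 380)/(138 - 380)) - 52*(-30)*5**3) = sqrt((210040 - 820/(-242)) + 1560*125) = sqrt((210040 - 1/242*(-820)) + 195000) = sqrt((210040 + 410/121) + 195000) = sqrt(25415250/121 + 195000) = sqrt(49010250/121) = 5*sqrt(1960410)/11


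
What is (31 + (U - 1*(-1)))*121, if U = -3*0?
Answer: 3872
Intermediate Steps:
U = 0
(31 + (U - 1*(-1)))*121 = (31 + (0 - 1*(-1)))*121 = (31 + (0 + 1))*121 = (31 + 1)*121 = 32*121 = 3872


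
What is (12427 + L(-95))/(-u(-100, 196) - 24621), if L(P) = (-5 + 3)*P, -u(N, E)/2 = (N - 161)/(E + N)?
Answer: -201872/394023 ≈ -0.51234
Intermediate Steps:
u(N, E) = -2*(-161 + N)/(E + N) (u(N, E) = -2*(N - 161)/(E + N) = -2*(-161 + N)/(E + N))
L(P) = -2*P
(12427 + L(-95))/(-u(-100, 196) - 24621) = (12427 - 2*(-95))/(-2*(161 - 1*(-100))/(196 - 100) - 24621) = (12427 + 190)/(-2*(161 + 100)/96 - 24621) = 12617/(-2*261/96 - 24621) = 12617/(-1*87/16 - 24621) = 12617/(-87/16 - 24621) = 12617/(-394023/16) = 12617*(-16/394023) = -201872/394023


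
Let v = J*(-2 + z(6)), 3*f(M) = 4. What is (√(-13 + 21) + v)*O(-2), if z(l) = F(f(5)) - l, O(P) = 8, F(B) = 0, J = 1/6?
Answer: -32/3 + 16*√2 ≈ 11.961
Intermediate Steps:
f(M) = 4/3 (f(M) = (⅓)*4 = 4/3)
J = ⅙ ≈ 0.16667
z(l) = -l (z(l) = 0 - l = -l)
v = -4/3 (v = (-2 - 1*6)/6 = (-2 - 6)/6 = (⅙)*(-8) = -4/3 ≈ -1.3333)
(√(-13 + 21) + v)*O(-2) = (√(-13 + 21) - 4/3)*8 = (√8 - 4/3)*8 = (2*√2 - 4/3)*8 = (-4/3 + 2*√2)*8 = -32/3 + 16*√2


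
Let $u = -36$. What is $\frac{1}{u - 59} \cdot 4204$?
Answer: $- \frac{4204}{95} \approx -44.253$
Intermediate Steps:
$\frac{1}{u - 59} \cdot 4204 = \frac{1}{-36 - 59} \cdot 4204 = \frac{1}{-95} \cdot 4204 = \left(- \frac{1}{95}\right) 4204 = - \frac{4204}{95}$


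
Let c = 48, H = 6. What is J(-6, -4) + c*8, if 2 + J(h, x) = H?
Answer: 388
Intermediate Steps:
J(h, x) = 4 (J(h, x) = -2 + 6 = 4)
J(-6, -4) + c*8 = 4 + 48*8 = 4 + 384 = 388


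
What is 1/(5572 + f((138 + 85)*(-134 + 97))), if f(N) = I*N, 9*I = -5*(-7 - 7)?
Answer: -9/527422 ≈ -1.7064e-5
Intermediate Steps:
I = 70/9 (I = (-5*(-7 - 7))/9 = (-5*(-14))/9 = (1/9)*70 = 70/9 ≈ 7.7778)
f(N) = 70*N/9
1/(5572 + f((138 + 85)*(-134 + 97))) = 1/(5572 + 70*((138 + 85)*(-134 + 97))/9) = 1/(5572 + 70*(223*(-37))/9) = 1/(5572 + (70/9)*(-8251)) = 1/(5572 - 577570/9) = 1/(-527422/9) = -9/527422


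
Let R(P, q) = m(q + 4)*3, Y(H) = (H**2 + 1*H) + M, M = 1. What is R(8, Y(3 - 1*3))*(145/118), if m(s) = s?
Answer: 2175/118 ≈ 18.432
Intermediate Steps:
Y(H) = 1 + H + H**2 (Y(H) = (H**2 + 1*H) + 1 = (H**2 + H) + 1 = (H + H**2) + 1 = 1 + H + H**2)
R(P, q) = 12 + 3*q (R(P, q) = (q + 4)*3 = (4 + q)*3 = 12 + 3*q)
R(8, Y(3 - 1*3))*(145/118) = (12 + 3*(1 + (3 - 1*3) + (3 - 1*3)**2))*(145/118) = (12 + 3*(1 + (3 - 3) + (3 - 3)**2))*(145*(1/118)) = (12 + 3*(1 + 0 + 0**2))*(145/118) = (12 + 3*(1 + 0 + 0))*(145/118) = (12 + 3*1)*(145/118) = (12 + 3)*(145/118) = 15*(145/118) = 2175/118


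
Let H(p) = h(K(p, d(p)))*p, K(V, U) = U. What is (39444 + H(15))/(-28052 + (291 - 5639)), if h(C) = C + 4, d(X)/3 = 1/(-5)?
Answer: -7899/6680 ≈ -1.1825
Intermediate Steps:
d(X) = -3/5 (d(X) = 3/(-5) = 3*(-1/5) = -3/5)
h(C) = 4 + C
H(p) = 17*p/5 (H(p) = (4 - 3/5)*p = 17*p/5)
(39444 + H(15))/(-28052 + (291 - 5639)) = (39444 + (17/5)*15)/(-28052 + (291 - 5639)) = (39444 + 51)/(-28052 - 5348) = 39495/(-33400) = 39495*(-1/33400) = -7899/6680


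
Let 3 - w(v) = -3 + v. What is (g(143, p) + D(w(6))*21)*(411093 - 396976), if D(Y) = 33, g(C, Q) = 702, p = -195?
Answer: 19693215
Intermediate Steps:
w(v) = 6 - v (w(v) = 3 - (-3 + v) = 3 + (3 - v) = 6 - v)
(g(143, p) + D(w(6))*21)*(411093 - 396976) = (702 + 33*21)*(411093 - 396976) = (702 + 693)*14117 = 1395*14117 = 19693215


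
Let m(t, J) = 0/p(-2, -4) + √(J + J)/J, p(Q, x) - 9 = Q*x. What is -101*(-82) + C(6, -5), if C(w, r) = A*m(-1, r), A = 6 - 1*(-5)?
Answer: 8282 - 11*I*√10/5 ≈ 8282.0 - 6.957*I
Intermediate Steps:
p(Q, x) = 9 + Q*x
m(t, J) = √2/√J (m(t, J) = 0/(9 - 2*(-4)) + √(J + J)/J = 0/(9 + 8) + √(2*J)/J = 0/17 + (√2*√J)/J = 0*(1/17) + √2/√J = 0 + √2/√J = √2/√J)
A = 11 (A = 6 + 5 = 11)
C(w, r) = 11*√2/√r (C(w, r) = 11*(√2/√r) = 11*√2/√r)
-101*(-82) + C(6, -5) = -101*(-82) + 11*√2/√(-5) = 8282 + 11*√2*(-I*√5/5) = 8282 - 11*I*√10/5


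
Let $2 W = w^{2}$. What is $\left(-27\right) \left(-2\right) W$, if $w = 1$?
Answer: $27$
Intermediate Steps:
$W = \frac{1}{2}$ ($W = \frac{1^{2}}{2} = \frac{1}{2} \cdot 1 = \frac{1}{2} \approx 0.5$)
$\left(-27\right) \left(-2\right) W = \left(-27\right) \left(-2\right) \frac{1}{2} = 54 \cdot \frac{1}{2} = 27$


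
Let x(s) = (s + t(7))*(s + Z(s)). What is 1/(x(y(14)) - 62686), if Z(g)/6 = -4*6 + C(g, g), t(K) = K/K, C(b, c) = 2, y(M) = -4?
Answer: -1/62278 ≈ -1.6057e-5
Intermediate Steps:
t(K) = 1
Z(g) = -132 (Z(g) = 6*(-4*6 + 2) = 6*(-24 + 2) = 6*(-22) = -132)
x(s) = (1 + s)*(-132 + s) (x(s) = (s + 1)*(s - 132) = (1 + s)*(-132 + s))
1/(x(y(14)) - 62686) = 1/((-132 + (-4)² - 131*(-4)) - 62686) = 1/((-132 + 16 + 524) - 62686) = 1/(408 - 62686) = 1/(-62278) = -1/62278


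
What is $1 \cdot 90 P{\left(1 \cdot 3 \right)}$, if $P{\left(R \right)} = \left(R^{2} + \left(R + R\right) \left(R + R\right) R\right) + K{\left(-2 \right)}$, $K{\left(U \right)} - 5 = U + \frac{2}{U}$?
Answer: $10710$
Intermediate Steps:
$K{\left(U \right)} = 5 + U + \frac{2}{U}$ ($K{\left(U \right)} = 5 + \left(U + \frac{2}{U}\right) = 5 + U + \frac{2}{U}$)
$P{\left(R \right)} = 2 + R^{2} + 4 R^{3}$ ($P{\left(R \right)} = \left(R^{2} + \left(R + R\right) \left(R + R\right) R\right) + \left(5 - 2 + \frac{2}{-2}\right) = \left(R^{2} + 2 R 2 R R\right) + \left(5 - 2 + 2 \left(- \frac{1}{2}\right)\right) = \left(R^{2} + 4 R^{2} R\right) - -2 = \left(R^{2} + 4 R^{3}\right) + 2 = 2 + R^{2} + 4 R^{3}$)
$1 \cdot 90 P{\left(1 \cdot 3 \right)} = 1 \cdot 90 \left(2 + \left(1 \cdot 3\right)^{2} + 4 \left(1 \cdot 3\right)^{3}\right) = 90 \left(2 + 3^{2} + 4 \cdot 3^{3}\right) = 90 \left(2 + 9 + 4 \cdot 27\right) = 90 \left(2 + 9 + 108\right) = 90 \cdot 119 = 10710$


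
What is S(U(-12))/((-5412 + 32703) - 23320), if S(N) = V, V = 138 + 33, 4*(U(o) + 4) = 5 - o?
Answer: 9/209 ≈ 0.043062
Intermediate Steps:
U(o) = -11/4 - o/4 (U(o) = -4 + (5 - o)/4 = -4 + (5/4 - o/4) = -11/4 - o/4)
V = 171
S(N) = 171
S(U(-12))/((-5412 + 32703) - 23320) = 171/((-5412 + 32703) - 23320) = 171/(27291 - 23320) = 171/3971 = 171*(1/3971) = 9/209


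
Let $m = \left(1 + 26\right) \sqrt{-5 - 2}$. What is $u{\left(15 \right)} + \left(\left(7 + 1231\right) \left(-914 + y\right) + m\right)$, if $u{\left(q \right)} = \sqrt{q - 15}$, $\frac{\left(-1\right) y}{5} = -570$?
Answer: $2396768 + 27 i \sqrt{7} \approx 2.3968 \cdot 10^{6} + 71.435 i$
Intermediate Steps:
$y = 2850$ ($y = \left(-5\right) \left(-570\right) = 2850$)
$u{\left(q \right)} = \sqrt{-15 + q}$
$m = 27 i \sqrt{7}$ ($m = 27 \sqrt{-7} = 27 i \sqrt{7} \approx 71.435 i$)
$u{\left(15 \right)} + \left(\left(7 + 1231\right) \left(-914 + y\right) + m\right) = \sqrt{-15 + 15} + \left(\left(7 + 1231\right) \left(-914 + 2850\right) + 27 i \sqrt{7}\right) = \sqrt{0} + \left(1238 \cdot 1936 + 27 i \sqrt{7}\right) = 0 + \left(2396768 + 27 i \sqrt{7}\right) = 2396768 + 27 i \sqrt{7}$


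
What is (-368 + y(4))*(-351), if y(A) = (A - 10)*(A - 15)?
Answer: 106002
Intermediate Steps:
y(A) = (-15 + A)*(-10 + A) (y(A) = (-10 + A)*(-15 + A) = (-15 + A)*(-10 + A))
(-368 + y(4))*(-351) = (-368 + (150 + 4² - 25*4))*(-351) = (-368 + (150 + 16 - 100))*(-351) = (-368 + 66)*(-351) = -302*(-351) = 106002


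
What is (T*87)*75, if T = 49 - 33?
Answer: 104400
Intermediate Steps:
T = 16
(T*87)*75 = (16*87)*75 = 1392*75 = 104400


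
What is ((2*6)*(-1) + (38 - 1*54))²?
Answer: 784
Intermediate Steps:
((2*6)*(-1) + (38 - 1*54))² = (12*(-1) + (38 - 54))² = (-12 - 16)² = (-28)² = 784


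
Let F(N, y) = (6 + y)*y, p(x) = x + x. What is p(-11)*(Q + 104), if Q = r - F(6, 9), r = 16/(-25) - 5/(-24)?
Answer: 207449/300 ≈ 691.50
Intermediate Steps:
p(x) = 2*x
F(N, y) = y*(6 + y)
r = -259/600 (r = 16*(-1/25) - 5*(-1/24) = -16/25 + 5/24 = -259/600 ≈ -0.43167)
Q = -81259/600 (Q = -259/600 - 9*(6 + 9) = -259/600 - 9*15 = -259/600 - 1*135 = -259/600 - 135 = -81259/600 ≈ -135.43)
p(-11)*(Q + 104) = (2*(-11))*(-81259/600 + 104) = -22*(-18859/600) = 207449/300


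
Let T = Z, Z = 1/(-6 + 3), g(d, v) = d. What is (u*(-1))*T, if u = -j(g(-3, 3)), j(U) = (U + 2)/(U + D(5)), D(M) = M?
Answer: ⅙ ≈ 0.16667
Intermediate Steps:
Z = -⅓ (Z = 1/(-3) = -⅓ ≈ -0.33333)
j(U) = (2 + U)/(5 + U) (j(U) = (U + 2)/(U + 5) = (2 + U)/(5 + U))
u = ½ (u = -(2 - 3)/(5 - 3) = -(-1)/2 = -1*(-½) = ½ ≈ 0.50000)
T = -⅓ ≈ -0.33333
(u*(-1))*T = ((½)*(-1))*(-⅓) = -½*(-⅓) = ⅙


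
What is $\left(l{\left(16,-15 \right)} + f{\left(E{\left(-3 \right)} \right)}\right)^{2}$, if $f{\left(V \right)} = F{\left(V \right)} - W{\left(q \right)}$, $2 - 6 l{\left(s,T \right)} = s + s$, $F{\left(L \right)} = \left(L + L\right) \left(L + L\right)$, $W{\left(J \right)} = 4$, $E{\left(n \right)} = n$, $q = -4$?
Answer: $729$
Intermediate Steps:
$F{\left(L \right)} = 4 L^{2}$ ($F{\left(L \right)} = 2 L 2 L = 4 L^{2}$)
$l{\left(s,T \right)} = \frac{1}{3} - \frac{s}{3}$ ($l{\left(s,T \right)} = \frac{1}{3} - \frac{s + s}{6} = \frac{1}{3} - \frac{2 s}{6} = \frac{1}{3} - \frac{s}{3}$)
$f{\left(V \right)} = -4 + 4 V^{2}$ ($f{\left(V \right)} = 4 V^{2} - 4 = -4 + 4 V^{2}$)
$\left(l{\left(16,-15 \right)} + f{\left(E{\left(-3 \right)} \right)}\right)^{2} = \left(\left(\frac{1}{3} - \frac{16}{3}\right) - \left(4 - 4 \left(-3\right)^{2}\right)\right)^{2} = \left(\left(\frac{1}{3} - \frac{16}{3}\right) + \left(-4 + 4 \cdot 9\right)\right)^{2} = \left(-5 + \left(-4 + 36\right)\right)^{2} = \left(-5 + 32\right)^{2} = 27^{2} = 729$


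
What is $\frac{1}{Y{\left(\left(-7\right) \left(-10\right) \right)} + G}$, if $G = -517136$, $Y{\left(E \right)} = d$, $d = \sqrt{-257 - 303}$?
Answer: $- \frac{32321}{16714352691} - \frac{i \sqrt{35}}{66857410764} \approx -1.9337 \cdot 10^{-6} - 8.8488 \cdot 10^{-11} i$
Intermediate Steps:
$d = 4 i \sqrt{35}$ ($d = \sqrt{-560} = 4 i \sqrt{35} \approx 23.664 i$)
$Y{\left(E \right)} = 4 i \sqrt{35}$
$\frac{1}{Y{\left(\left(-7\right) \left(-10\right) \right)} + G} = \frac{1}{4 i \sqrt{35} - 517136} = \frac{1}{-517136 + 4 i \sqrt{35}}$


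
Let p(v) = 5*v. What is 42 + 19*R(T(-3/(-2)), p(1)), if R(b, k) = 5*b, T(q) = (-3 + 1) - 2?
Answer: -338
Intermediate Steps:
T(q) = -4 (T(q) = -2 - 2 = -4)
42 + 19*R(T(-3/(-2)), p(1)) = 42 + 19*(5*(-4)) = 42 + 19*(-20) = 42 - 380 = -338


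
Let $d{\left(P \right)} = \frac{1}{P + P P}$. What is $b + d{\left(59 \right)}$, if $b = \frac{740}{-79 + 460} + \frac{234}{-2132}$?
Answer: $\frac{11261099}{6144260} \approx 1.8328$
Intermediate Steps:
$d{\left(P \right)} = \frac{1}{P + P^{2}}$
$b = \frac{57251}{31242}$ ($b = \frac{740}{381} + 234 \left(- \frac{1}{2132}\right) = 740 \cdot \frac{1}{381} - \frac{9}{82} = \frac{740}{381} - \frac{9}{82} = \frac{57251}{31242} \approx 1.8325$)
$b + d{\left(59 \right)} = \frac{57251}{31242} + \frac{1}{59 \left(1 + 59\right)} = \frac{57251}{31242} + \frac{1}{59 \cdot 60} = \frac{57251}{31242} + \frac{1}{59} \cdot \frac{1}{60} = \frac{57251}{31242} + \frac{1}{3540} = \frac{11261099}{6144260}$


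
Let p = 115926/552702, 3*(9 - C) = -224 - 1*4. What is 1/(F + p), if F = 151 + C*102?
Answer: 92117/812583378 ≈ 0.00011336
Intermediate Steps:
C = 85 (C = 9 - (-224 - 1*4)/3 = 9 - (-224 - 4)/3 = 9 - 1/3*(-228) = 9 + 76 = 85)
p = 19321/92117 (p = 115926*(1/552702) = 19321/92117 ≈ 0.20974)
F = 8821 (F = 151 + 85*102 = 151 + 8670 = 8821)
1/(F + p) = 1/(8821 + 19321/92117) = 1/(812583378/92117) = 92117/812583378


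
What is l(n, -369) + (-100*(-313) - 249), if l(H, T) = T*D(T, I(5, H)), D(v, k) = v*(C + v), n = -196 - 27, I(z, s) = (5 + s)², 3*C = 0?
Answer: -50212358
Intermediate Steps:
C = 0 (C = (⅓)*0 = 0)
n = -223
D(v, k) = v² (D(v, k) = v*(0 + v) = v*v = v²)
l(H, T) = T³ (l(H, T) = T*T² = T³)
l(n, -369) + (-100*(-313) - 249) = (-369)³ + (-100*(-313) - 249) = -50243409 + (31300 - 249) = -50243409 + 31051 = -50212358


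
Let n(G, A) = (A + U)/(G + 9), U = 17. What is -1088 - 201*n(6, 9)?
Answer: -7182/5 ≈ -1436.4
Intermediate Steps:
n(G, A) = (17 + A)/(9 + G) (n(G, A) = (A + 17)/(G + 9) = (17 + A)/(9 + G))
-1088 - 201*n(6, 9) = -1088 - 201*(17 + 9)/(9 + 6) = -1088 - 201*26/15 = -1088 - 1742/5 = -7182/5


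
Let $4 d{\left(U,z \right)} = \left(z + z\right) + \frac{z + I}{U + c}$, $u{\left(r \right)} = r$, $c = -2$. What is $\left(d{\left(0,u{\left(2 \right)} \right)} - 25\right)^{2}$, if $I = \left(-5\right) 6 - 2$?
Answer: $\frac{6561}{16} \approx 410.06$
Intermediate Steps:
$I = -32$ ($I = -30 - 2 = -32$)
$d{\left(U,z \right)} = \frac{z}{2} + \frac{-32 + z}{4 \left(-2 + U\right)}$ ($d{\left(U,z \right)} = \frac{\left(z + z\right) + \frac{z - 32}{U - 2}}{4} = \frac{2 z + \frac{-32 + z}{-2 + U}}{4} = \frac{z}{2} + \frac{-32 + z}{4 \left(-2 + U\right)}$)
$\left(d{\left(0,u{\left(2 \right)} \right)} - 25\right)^{2} = \left(\frac{-32 - 6 + 2 \cdot 0 \cdot 2}{4 \left(-2 + 0\right)} - 25\right)^{2} = \left(\frac{-32 - 6 + 0}{4 \left(-2\right)} - 25\right)^{2} = \left(\frac{1}{4} \left(- \frac{1}{2}\right) \left(-38\right) - 25\right)^{2} = \left(\frac{19}{4} - 25\right)^{2} = \left(- \frac{81}{4}\right)^{2} = \frac{6561}{16}$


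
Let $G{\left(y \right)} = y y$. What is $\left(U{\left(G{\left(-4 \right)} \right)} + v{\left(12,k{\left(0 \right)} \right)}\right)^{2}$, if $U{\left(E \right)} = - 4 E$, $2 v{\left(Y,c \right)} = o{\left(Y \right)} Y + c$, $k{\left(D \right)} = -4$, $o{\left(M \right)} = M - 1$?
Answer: $0$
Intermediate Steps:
$G{\left(y \right)} = y^{2}$
$o{\left(M \right)} = -1 + M$
$v{\left(Y,c \right)} = \frac{c}{2} + \frac{Y \left(-1 + Y\right)}{2}$ ($v{\left(Y,c \right)} = \frac{\left(-1 + Y\right) Y + c}{2} = \frac{Y \left(-1 + Y\right) + c}{2} = \frac{c + Y \left(-1 + Y\right)}{2} = \frac{c}{2} + \frac{Y \left(-1 + Y\right)}{2}$)
$\left(U{\left(G{\left(-4 \right)} \right)} + v{\left(12,k{\left(0 \right)} \right)}\right)^{2} = \left(- 4 \left(-4\right)^{2} + \left(\frac{1}{2} \left(-4\right) + \frac{1}{2} \cdot 12 \left(-1 + 12\right)\right)\right)^{2} = \left(\left(-4\right) 16 - \left(2 - 66\right)\right)^{2} = \left(-64 + \left(-2 + 66\right)\right)^{2} = \left(-64 + 64\right)^{2} = 0^{2} = 0$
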